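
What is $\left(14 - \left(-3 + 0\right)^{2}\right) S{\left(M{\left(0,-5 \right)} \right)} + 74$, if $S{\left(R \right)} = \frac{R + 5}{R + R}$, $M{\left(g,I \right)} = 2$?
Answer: $\frac{331}{4} \approx 82.75$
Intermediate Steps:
$S{\left(R \right)} = \frac{5 + R}{2 R}$
$\left(14 - \left(-3 + 0\right)^{2}\right) S{\left(M{\left(0,-5 \right)} \right)} + 74 = \left(14 - \left(-3 + 0\right)^{2}\right) \frac{5 + 2}{2 \cdot 2} + 74 = \left(14 - \left(-3\right)^{2}\right) \frac{1}{2} \cdot \frac{1}{2} \cdot 7 + 74 = \left(14 - 9\right) \frac{7}{4} + 74 = 5 \cdot \frac{7}{4} + 74 = \frac{35}{4} + 74 = \frac{331}{4}$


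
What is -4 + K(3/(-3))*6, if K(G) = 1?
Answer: 2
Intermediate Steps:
-4 + K(3/(-3))*6 = -4 + 1*6 = -4 + 6 = 2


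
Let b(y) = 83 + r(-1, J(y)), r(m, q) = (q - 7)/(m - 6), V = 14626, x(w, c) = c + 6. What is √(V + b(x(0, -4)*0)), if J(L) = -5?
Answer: 5*√28833/7 ≈ 121.29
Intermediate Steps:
x(w, c) = 6 + c
r(m, q) = (-7 + q)/(-6 + m)
b(y) = 593/7 (b(y) = 83 + (-7 - 5)/(-6 - 1) = 83 - 12/(-7) = 83 - ⅐*(-12) = 83 + 12/7 = 593/7)
√(V + b(x(0, -4)*0)) = √(14626 + 593/7) = √(102975/7) = 5*√28833/7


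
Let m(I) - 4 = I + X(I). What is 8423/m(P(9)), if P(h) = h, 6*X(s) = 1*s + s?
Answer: 8423/16 ≈ 526.44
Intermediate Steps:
X(s) = s/3 (X(s) = (1*s + s)/6 = (s + s)/6 = (2*s)/6 = s/3)
m(I) = 4 + 4*I/3 (m(I) = 4 + (I + I/3) = 4 + 4*I/3)
8423/m(P(9)) = 8423/(4 + (4/3)*9) = 8423/(4 + 12) = 8423/16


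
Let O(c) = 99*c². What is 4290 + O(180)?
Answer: 3211890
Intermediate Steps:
4290 + O(180) = 4290 + 99*180² = 4290 + 99*32400 = 4290 + 3207600 = 3211890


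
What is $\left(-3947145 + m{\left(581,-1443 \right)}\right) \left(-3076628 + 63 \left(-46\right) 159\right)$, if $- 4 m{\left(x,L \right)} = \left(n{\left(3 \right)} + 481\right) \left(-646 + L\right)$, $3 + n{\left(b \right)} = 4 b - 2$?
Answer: $13061132956670$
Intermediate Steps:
$n{\left(b \right)} = -5 + 4 b$ ($n{\left(b \right)} = -3 + \left(4 b - 2\right) = -3 + \left(-2 + 4 b\right) = -5 + 4 b$)
$m{\left(x,L \right)} = 78812 - 122 L$ ($m{\left(x,L \right)} = - \frac{\left(\left(-5 + 4 \cdot 3\right) + 481\right) \left(-646 + L\right)}{4} = - \frac{\left(\left(-5 + 12\right) + 481\right) \left(-646 + L\right)}{4} = - \frac{\left(7 + 481\right) \left(-646 + L\right)}{4} = - \frac{488 \left(-646 + L\right)}{4} = - \frac{-315248 + 488 L}{4} = 78812 - 122 L$)
$\left(-3947145 + m{\left(581,-1443 \right)}\right) \left(-3076628 + 63 \left(-46\right) 159\right) = \left(-3947145 + \left(78812 - -176046\right)\right) \left(-3076628 + 63 \left(-46\right) 159\right) = \left(-3947145 + \left(78812 + 176046\right)\right) \left(-3076628 - 460782\right) = \left(-3947145 + 254858\right) \left(-3076628 - 460782\right) = \left(-3692287\right) \left(-3537410\right) = 13061132956670$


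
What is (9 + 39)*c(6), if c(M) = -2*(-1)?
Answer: 96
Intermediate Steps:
c(M) = 2
(9 + 39)*c(6) = (9 + 39)*2 = 48*2 = 96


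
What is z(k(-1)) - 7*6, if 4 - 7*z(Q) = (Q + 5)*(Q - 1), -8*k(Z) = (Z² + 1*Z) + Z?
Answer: -18273/448 ≈ -40.788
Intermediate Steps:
k(Z) = -Z/4 - Z²/8 (k(Z) = -((Z² + 1*Z) + Z)/8 = -((Z² + Z) + Z)/8 = -((Z + Z²) + Z)/8 = -(Z² + 2*Z)/8 = -Z/4 - Z²/8)
z(Q) = 4/7 - (-1 + Q)*(5 + Q)/7 (z(Q) = 4/7 - (Q + 5)*(Q - 1)/7 = 4/7 - (5 + Q)*(-1 + Q)/7 = 4/7 - (-1 + Q)*(5 + Q)/7)
z(k(-1)) - 7*6 = (9/7 - (-1)*(-1)*(2 - 1)/14 - (2 - 1)²/64/7) - 7*6 = (9/7 - (-1)*(-1)/14 - (-⅛*(-1)*1)²/7) - 42 = (9/7 - 4/7*⅛ - (⅛)²/7) - 42 = (9/7 - 1/14 - ⅐*1/64) - 42 = (9/7 - 1/14 - 1/448) - 42 = 543/448 - 42 = -18273/448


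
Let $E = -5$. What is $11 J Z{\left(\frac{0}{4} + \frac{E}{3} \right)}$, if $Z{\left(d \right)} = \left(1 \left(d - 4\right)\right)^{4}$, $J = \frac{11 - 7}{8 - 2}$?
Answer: $\frac{1837462}{243} \approx 7561.6$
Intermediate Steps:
$J = \frac{2}{3}$ ($J = \frac{4}{6} = 4 \cdot \frac{1}{6} = \frac{2}{3} \approx 0.66667$)
$Z{\left(d \right)} = \left(-4 + d\right)^{4}$ ($Z{\left(d \right)} = \left(1 \left(-4 + d\right)\right)^{4} = \left(-4 + d\right)^{4}$)
$11 J Z{\left(\frac{0}{4} + \frac{E}{3} \right)} = 11 \cdot \frac{2}{3} \left(-4 + \left(\frac{0}{4} - \frac{5}{3}\right)\right)^{4} = \frac{22 \left(-4 + \left(0 \cdot \frac{1}{4} - \frac{5}{3}\right)\right)^{4}}{3} = \frac{22 \left(-4 + \left(0 - \frac{5}{3}\right)\right)^{4}}{3} = \frac{22 \left(-4 - \frac{5}{3}\right)^{4}}{3} = \frac{22 \left(- \frac{17}{3}\right)^{4}}{3} = \frac{22}{3} \cdot \frac{83521}{81} = \frac{1837462}{243}$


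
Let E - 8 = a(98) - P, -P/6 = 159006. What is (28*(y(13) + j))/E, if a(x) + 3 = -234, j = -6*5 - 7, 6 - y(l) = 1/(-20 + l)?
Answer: -864/953807 ≈ -0.00090584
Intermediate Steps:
P = -954036 (P = -6*159006 = -954036)
y(l) = 6 - 1/(-20 + l)
j = -37 (j = -30 - 7 = -37)
a(x) = -237 (a(x) = -3 - 234 = -237)
E = 953807 (E = 8 + (-237 - 1*(-954036)) = 8 + (-237 + 954036) = 8 + 953799 = 953807)
(28*(y(13) + j))/E = (28*((-121 + 6*13)/(-20 + 13) - 37))/953807 = (28*((-121 + 78)/(-7) - 37))*(1/953807) = (28*(-⅐*(-43) - 37))*(1/953807) = (28*(43/7 - 37))*(1/953807) = (28*(-216/7))*(1/953807) = -864*1/953807 = -864/953807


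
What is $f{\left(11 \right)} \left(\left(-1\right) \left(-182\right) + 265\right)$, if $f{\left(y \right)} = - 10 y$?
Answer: $-49170$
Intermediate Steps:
$f{\left(11 \right)} \left(\left(-1\right) \left(-182\right) + 265\right) = \left(-10\right) 11 \left(\left(-1\right) \left(-182\right) + 265\right) = - 110 \left(182 + 265\right) = \left(-110\right) 447 = -49170$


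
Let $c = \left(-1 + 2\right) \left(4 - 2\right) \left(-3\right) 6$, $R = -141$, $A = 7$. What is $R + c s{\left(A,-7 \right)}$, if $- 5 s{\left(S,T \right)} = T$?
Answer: $- \frac{957}{5} \approx -191.4$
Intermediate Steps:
$s{\left(S,T \right)} = - \frac{T}{5}$
$c = -36$ ($c = 1 \cdot 2 \left(-3\right) 6 = 2 \left(-3\right) 6 = \left(-6\right) 6 = -36$)
$R + c s{\left(A,-7 \right)} = -141 - 36 \left(\left(- \frac{1}{5}\right) \left(-7\right)\right) = -141 - \frac{252}{5} = - \frac{957}{5}$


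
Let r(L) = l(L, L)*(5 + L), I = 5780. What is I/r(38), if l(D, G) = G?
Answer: 2890/817 ≈ 3.5373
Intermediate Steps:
r(L) = L*(5 + L)
I/r(38) = 5780/((38*(5 + 38))) = 5780/((38*43)) = 5780/1634 = 5780*(1/1634) = 2890/817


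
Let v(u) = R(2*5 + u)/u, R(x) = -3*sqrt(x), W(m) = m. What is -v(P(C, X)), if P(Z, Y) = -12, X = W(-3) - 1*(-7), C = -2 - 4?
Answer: -I*sqrt(2)/4 ≈ -0.35355*I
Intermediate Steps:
C = -6
X = 4 (X = -3 - 1*(-7) = -3 + 7 = 4)
v(u) = -3*sqrt(10 + u)/u (v(u) = (-3*sqrt(2*5 + u))/u = (-3*sqrt(10 + u))/u = -3*sqrt(10 + u)/u)
-v(P(C, X)) = -(-3)*sqrt(10 - 12)/(-12) = -(-3)*(-1)*sqrt(-2)/12 = -(-3)*(-1)*I*sqrt(2)/12 = -I*sqrt(2)/4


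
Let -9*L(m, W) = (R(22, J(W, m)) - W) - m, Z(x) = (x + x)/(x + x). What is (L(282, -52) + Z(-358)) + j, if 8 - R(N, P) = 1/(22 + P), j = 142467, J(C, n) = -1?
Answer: 26931115/189 ≈ 1.4249e+5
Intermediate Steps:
Z(x) = 1 (Z(x) = (2*x)/((2*x)) = (2*x)*(1/(2*x)) = 1)
R(N, P) = 8 - 1/(22 + P)
L(m, W) = -167/189 + W/9 + m/9 (L(m, W) = -(((175 + 8*(-1))/(22 - 1) - W) - m)/9 = -(((175 - 8)/21 - W) - m)/9 = -(((1/21)*167 - W) - m)/9 = -((167/21 - W) - m)/9 = -(167/21 - W - m)/9 = -167/189 + W/9 + m/9)
(L(282, -52) + Z(-358)) + j = ((-167/189 + (1/9)*(-52) + (1/9)*282) + 1) + 142467 = ((-167/189 - 52/9 + 94/3) + 1) + 142467 = (4663/189 + 1) + 142467 = 4852/189 + 142467 = 26931115/189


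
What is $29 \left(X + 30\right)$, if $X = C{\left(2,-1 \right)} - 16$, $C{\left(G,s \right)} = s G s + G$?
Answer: $522$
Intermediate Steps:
$C{\left(G,s \right)} = G + G s^{2}$ ($C{\left(G,s \right)} = G s s + G = G s^{2} + G = G + G s^{2}$)
$X = -12$ ($X = 2 \left(1 + \left(-1\right)^{2}\right) - 16 = 2 \left(1 + 1\right) - 16 = 2 \cdot 2 - 16 = 4 - 16 = -12$)
$29 \left(X + 30\right) = 29 \left(-12 + 30\right) = 29 \cdot 18 = 522$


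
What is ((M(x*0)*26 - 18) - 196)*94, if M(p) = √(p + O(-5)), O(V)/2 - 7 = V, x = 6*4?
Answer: -15228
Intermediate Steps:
x = 24
O(V) = 14 + 2*V
M(p) = √(4 + p) (M(p) = √(p + (14 + 2*(-5))) = √(p + (14 - 10)) = √(p + 4) = √(4 + p))
((M(x*0)*26 - 18) - 196)*94 = ((√(4 + 24*0)*26 - 18) - 196)*94 = ((√(4 + 0)*26 - 18) - 196)*94 = ((√4*26 - 18) - 196)*94 = ((2*26 - 18) - 196)*94 = ((52 - 18) - 196)*94 = (34 - 196)*94 = -162*94 = -15228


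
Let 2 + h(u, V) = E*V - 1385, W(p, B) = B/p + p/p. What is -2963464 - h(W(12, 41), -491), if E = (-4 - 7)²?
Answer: -2902666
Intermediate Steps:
W(p, B) = 1 + B/p (W(p, B) = B/p + 1 = 1 + B/p)
E = 121 (E = (-11)² = 121)
h(u, V) = -1387 + 121*V (h(u, V) = -2 + (121*V - 1385) = -2 + (-1385 + 121*V) = -1387 + 121*V)
-2963464 - h(W(12, 41), -491) = -2963464 - (-1387 + 121*(-491)) = -2963464 - (-1387 - 59411) = -2963464 - 1*(-60798) = -2963464 + 60798 = -2902666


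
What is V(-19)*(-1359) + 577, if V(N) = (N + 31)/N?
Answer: 27271/19 ≈ 1435.3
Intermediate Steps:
V(N) = (31 + N)/N
V(-19)*(-1359) + 577 = ((31 - 19)/(-19))*(-1359) + 577 = -1/19*12*(-1359) + 577 = -12/19*(-1359) + 577 = 16308/19 + 577 = 27271/19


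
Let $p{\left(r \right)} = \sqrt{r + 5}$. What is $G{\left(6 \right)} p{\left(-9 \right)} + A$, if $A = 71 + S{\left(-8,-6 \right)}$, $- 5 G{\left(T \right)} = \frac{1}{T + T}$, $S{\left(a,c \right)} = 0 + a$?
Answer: $63 - \frac{i}{30} \approx 63.0 - 0.033333 i$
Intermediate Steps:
$S{\left(a,c \right)} = a$
$p{\left(r \right)} = \sqrt{5 + r}$
$G{\left(T \right)} = - \frac{1}{10 T}$ ($G{\left(T \right)} = - \frac{1}{5 \left(T + T\right)} = - \frac{1}{5 \cdot 2 T} = - \frac{\frac{1}{2} \frac{1}{T}}{5} = - \frac{1}{10 T}$)
$A = 63$ ($A = 71 - 8 = 63$)
$G{\left(6 \right)} p{\left(-9 \right)} + A = - \frac{1}{10 \cdot 6} \sqrt{5 - 9} + 63 = \left(- \frac{1}{10}\right) \frac{1}{6} \sqrt{-4} + 63 = - \frac{2 i}{60} + 63 = - \frac{i}{30} + 63 = 63 - \frac{i}{30}$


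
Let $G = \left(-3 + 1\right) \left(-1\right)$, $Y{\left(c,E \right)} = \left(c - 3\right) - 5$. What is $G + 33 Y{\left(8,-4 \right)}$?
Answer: $2$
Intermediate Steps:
$Y{\left(c,E \right)} = -8 + c$ ($Y{\left(c,E \right)} = \left(-3 + c\right) - 5 = -8 + c$)
$G = 2$ ($G = \left(-2\right) \left(-1\right) = 2$)
$G + 33 Y{\left(8,-4 \right)} = 2 + 33 \left(-8 + 8\right) = 2 + 33 \cdot 0 = 2 + 0 = 2$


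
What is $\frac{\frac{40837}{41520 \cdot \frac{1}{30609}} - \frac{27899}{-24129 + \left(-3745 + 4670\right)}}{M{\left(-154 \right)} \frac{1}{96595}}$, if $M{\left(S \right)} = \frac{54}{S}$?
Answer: $- \frac{3595649032810840313}{433543536} \approx -8.2936 \cdot 10^{9}$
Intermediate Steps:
$\frac{\frac{40837}{41520 \cdot \frac{1}{30609}} - \frac{27899}{-24129 + \left(-3745 + 4670\right)}}{M{\left(-154 \right)} \frac{1}{96595}} = \frac{\frac{40837}{41520 \cdot \frac{1}{30609}} - \frac{27899}{-24129 + \left(-3745 + 4670\right)}}{\frac{54}{-154} \cdot \frac{1}{96595}} = \frac{\frac{40837}{41520 \cdot \frac{1}{30609}} - \frac{27899}{-24129 + 925}}{54 \left(- \frac{1}{154}\right) \frac{1}{96595}} = \frac{\frac{40837}{\frac{13840}{10203}} - \frac{27899}{-23204}}{\left(- \frac{27}{77}\right) \frac{1}{96595}} = \frac{40837 \cdot \frac{10203}{13840} - - \frac{27899}{23204}}{- \frac{27}{7437815}} = \left(\frac{416659911}{13840} + \frac{27899}{23204}\right) \left(- \frac{7437815}{27}\right) = \frac{2417140674251}{80285840} \left(- \frac{7437815}{27}\right) = - \frac{3595649032810840313}{433543536}$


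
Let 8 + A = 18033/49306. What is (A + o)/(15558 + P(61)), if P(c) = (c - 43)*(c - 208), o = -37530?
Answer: -1850830595/636639072 ≈ -2.9072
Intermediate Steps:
P(c) = (-208 + c)*(-43 + c) (P(c) = (-43 + c)*(-208 + c) = (-208 + c)*(-43 + c))
A = -376415/49306 (A = -8 + 18033/49306 = -376415/49306 ≈ -7.6343)
(A + o)/(15558 + P(61)) = (-376415/49306 - 37530)/(15558 + (8944 + 61**2 - 251*61)) = -1850830595/(49306*(15558 + (8944 + 3721 - 15311))) = -1850830595/(49306*(15558 - 2646)) = -1850830595/49306/12912 = -1850830595/49306*1/12912 = -1850830595/636639072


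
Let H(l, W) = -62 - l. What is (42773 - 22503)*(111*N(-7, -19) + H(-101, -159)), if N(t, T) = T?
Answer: -41958900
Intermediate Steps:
(42773 - 22503)*(111*N(-7, -19) + H(-101, -159)) = (42773 - 22503)*(111*(-19) + (-62 - 1*(-101))) = 20270*(-2109 + (-62 + 101)) = 20270*(-2109 + 39) = 20270*(-2070) = -41958900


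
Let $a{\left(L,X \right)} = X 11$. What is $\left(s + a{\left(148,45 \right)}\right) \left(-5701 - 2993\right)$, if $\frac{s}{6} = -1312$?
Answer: $64135638$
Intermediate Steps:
$s = -7872$ ($s = 6 \left(-1312\right) = -7872$)
$a{\left(L,X \right)} = 11 X$
$\left(s + a{\left(148,45 \right)}\right) \left(-5701 - 2993\right) = \left(-7872 + 11 \cdot 45\right) \left(-5701 - 2993\right) = \left(-7872 + 495\right) \left(-8694\right) = \left(-7377\right) \left(-8694\right) = 64135638$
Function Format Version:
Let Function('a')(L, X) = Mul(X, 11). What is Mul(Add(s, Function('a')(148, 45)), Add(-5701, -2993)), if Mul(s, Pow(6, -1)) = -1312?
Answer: 64135638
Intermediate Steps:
s = -7872 (s = Mul(6, -1312) = -7872)
Function('a')(L, X) = Mul(11, X)
Mul(Add(s, Function('a')(148, 45)), Add(-5701, -2993)) = Mul(Add(-7872, Mul(11, 45)), Add(-5701, -2993)) = Mul(Add(-7872, 495), -8694) = Mul(-7377, -8694) = 64135638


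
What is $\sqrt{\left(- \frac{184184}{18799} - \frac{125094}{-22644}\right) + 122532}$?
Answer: $\frac{\sqrt{5097089900161666302}}{6449766} \approx 350.04$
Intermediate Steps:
$\sqrt{\left(- \frac{184184}{18799} - \frac{125094}{-22644}\right) + 122532} = \sqrt{\left(\left(-184184\right) \frac{1}{18799} - - \frac{20849}{3774}\right) + 122532} = \sqrt{\left(- \frac{16744}{1709} + \frac{20849}{3774}\right) + 122532} = \sqrt{- \frac{27560915}{6449766} + 122532} = \sqrt{\frac{790275166597}{6449766}} = \frac{\sqrt{5097089900161666302}}{6449766}$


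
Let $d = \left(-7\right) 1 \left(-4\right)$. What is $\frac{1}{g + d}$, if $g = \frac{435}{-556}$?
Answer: $\frac{556}{15133} \approx 0.036741$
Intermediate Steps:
$g = - \frac{435}{556}$ ($g = 435 \left(- \frac{1}{556}\right) = - \frac{435}{556} \approx -0.78237$)
$d = 28$ ($d = \left(-7\right) \left(-4\right) = 28$)
$\frac{1}{g + d} = \frac{1}{- \frac{435}{556} + 28} = \frac{1}{\frac{15133}{556}} = \frac{556}{15133}$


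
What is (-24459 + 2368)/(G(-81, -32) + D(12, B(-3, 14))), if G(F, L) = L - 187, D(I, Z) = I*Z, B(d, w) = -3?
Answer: 22091/255 ≈ 86.631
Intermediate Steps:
G(F, L) = -187 + L
(-24459 + 2368)/(G(-81, -32) + D(12, B(-3, 14))) = (-24459 + 2368)/((-187 - 32) + 12*(-3)) = -22091/(-219 - 36) = -22091/(-255) = -22091*(-1/255) = 22091/255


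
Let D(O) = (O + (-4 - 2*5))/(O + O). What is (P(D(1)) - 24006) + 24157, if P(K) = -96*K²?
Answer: -3905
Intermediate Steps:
D(O) = (-14 + O)/(2*O) (D(O) = (O + (-4 - 10))/((2*O)) = (O - 14)*(1/(2*O)) = (-14 + O)*(1/(2*O)) = (-14 + O)/(2*O))
(P(D(1)) - 24006) + 24157 = (-96*(-14 + 1)²/4 - 24006) + 24157 = (-96*((½)*1*(-13))² - 24006) + 24157 = (-96*(-13/2)² - 24006) + 24157 = (-96*169/4 - 24006) + 24157 = (-4056 - 24006) + 24157 = -28062 + 24157 = -3905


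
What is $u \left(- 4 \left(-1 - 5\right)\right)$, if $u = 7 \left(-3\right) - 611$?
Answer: $-15168$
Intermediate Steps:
$u = -632$ ($u = -21 - 611 = -632$)
$u \left(- 4 \left(-1 - 5\right)\right) = - 632 \left(- 4 \left(-1 - 5\right)\right) = - 632 \left(\left(-4\right) \left(-6\right)\right) = \left(-632\right) 24 = -15168$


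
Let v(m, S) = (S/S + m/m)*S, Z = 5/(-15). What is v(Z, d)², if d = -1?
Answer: 4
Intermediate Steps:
Z = -⅓ (Z = 5*(-1/15) = -⅓ ≈ -0.33333)
v(m, S) = 2*S (v(m, S) = (1 + 1)*S = 2*S)
v(Z, d)² = (2*(-1))² = (-2)² = 4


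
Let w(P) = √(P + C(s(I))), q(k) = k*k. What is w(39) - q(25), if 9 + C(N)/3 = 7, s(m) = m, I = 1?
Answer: -625 + √33 ≈ -619.26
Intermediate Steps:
C(N) = -6 (C(N) = -27 + 3*7 = -27 + 21 = -6)
q(k) = k²
w(P) = √(-6 + P) (w(P) = √(P - 6) = √(-6 + P))
w(39) - q(25) = √(-6 + 39) - 1*25² = √33 - 1*625 = √33 - 625 = -625 + √33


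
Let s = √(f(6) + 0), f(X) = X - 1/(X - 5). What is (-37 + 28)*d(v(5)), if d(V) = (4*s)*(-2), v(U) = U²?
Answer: 72*√5 ≈ 161.00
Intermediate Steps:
f(X) = X - 1/(-5 + X)
s = √5 (s = √((-1 + 6² - 5*6)/(-5 + 6) + 0) = √((-1 + 36 - 30)/1 + 0) = √(1*5 + 0) = √(5 + 0) = √5 ≈ 2.2361)
d(V) = -8*√5 (d(V) = (4*√5)*(-2) = -8*√5)
(-37 + 28)*d(v(5)) = (-37 + 28)*(-8*√5) = -(-72)*√5 = 72*√5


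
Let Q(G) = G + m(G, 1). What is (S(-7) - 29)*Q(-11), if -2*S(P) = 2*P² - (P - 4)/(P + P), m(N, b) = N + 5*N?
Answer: 23903/4 ≈ 5975.8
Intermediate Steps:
m(N, b) = 6*N
Q(G) = 7*G (Q(G) = G + 6*G = 7*G)
S(P) = -P² + (-4 + P)/(4*P) (S(P) = -(2*P² - (P - 4)/(P + P))/2 = -(2*P² - (-4 + P)/(2*P))/2 = -P² + (-4 + P)/(4*P))
(S(-7) - 29)*Q(-11) = ((-1 - 1*(-7)³ + (¼)*(-7))/(-7) - 29)*(7*(-11)) = (-(-1 - 1*(-343) - 7/4)/7 - 29)*(-77) = (-(-1 + 343 - 7/4)/7 - 29)*(-77) = (-⅐*1361/4 - 29)*(-77) = (-1361/28 - 29)*(-77) = -2173/28*(-77) = 23903/4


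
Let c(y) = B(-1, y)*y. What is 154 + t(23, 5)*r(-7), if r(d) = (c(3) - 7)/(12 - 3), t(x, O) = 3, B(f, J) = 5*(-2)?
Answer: 425/3 ≈ 141.67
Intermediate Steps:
B(f, J) = -10
c(y) = -10*y
r(d) = -37/9 (r(d) = (-10*3 - 7)/(12 - 3) = (-30 - 7)/9 = -37*⅑ = -37/9)
154 + t(23, 5)*r(-7) = 154 + 3*(-37/9) = 154 - 37/3 = 425/3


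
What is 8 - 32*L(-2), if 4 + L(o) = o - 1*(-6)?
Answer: 8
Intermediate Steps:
L(o) = 2 + o (L(o) = -4 + (o - 1*(-6)) = -4 + (o + 6) = -4 + (6 + o) = 2 + o)
8 - 32*L(-2) = 8 - 32*(2 - 2) = 8 - 32*0 = 8 + 0 = 8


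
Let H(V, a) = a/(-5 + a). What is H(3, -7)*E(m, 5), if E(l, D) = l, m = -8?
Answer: -14/3 ≈ -4.6667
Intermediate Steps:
H(V, a) = a/(-5 + a)
H(3, -7)*E(m, 5) = -7/(-5 - 7)*(-8) = -7/(-12)*(-8) = -7*(-1/12)*(-8) = (7/12)*(-8) = -14/3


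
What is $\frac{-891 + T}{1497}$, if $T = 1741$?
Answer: $\frac{850}{1497} \approx 0.5678$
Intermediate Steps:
$\frac{-891 + T}{1497} = \frac{-891 + 1741}{1497} = 850 \cdot \frac{1}{1497} = \frac{850}{1497}$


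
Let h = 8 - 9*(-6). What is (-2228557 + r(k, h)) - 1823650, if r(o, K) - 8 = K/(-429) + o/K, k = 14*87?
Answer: -53889935162/13299 ≈ -4.0522e+6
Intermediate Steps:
h = 62 (h = 8 + 54 = 62)
k = 1218
r(o, K) = 8 - K/429 + o/K (r(o, K) = 8 + (K/(-429) + o/K) = 8 + (K*(-1/429) + o/K) = 8 + (-K/429 + o/K) = 8 - K/429 + o/K)
(-2228557 + r(k, h)) - 1823650 = (-2228557 + (8 - 1/429*62 + 1218/62)) - 1823650 = (-2228557 + (8 - 62/429 + 1218*(1/62))) - 1823650 = (-2228557 + (8 - 62/429 + 609/31)) - 1823650 = (-2228557 + 365731/13299) - 1823650 = -29637213812/13299 - 1823650 = -53889935162/13299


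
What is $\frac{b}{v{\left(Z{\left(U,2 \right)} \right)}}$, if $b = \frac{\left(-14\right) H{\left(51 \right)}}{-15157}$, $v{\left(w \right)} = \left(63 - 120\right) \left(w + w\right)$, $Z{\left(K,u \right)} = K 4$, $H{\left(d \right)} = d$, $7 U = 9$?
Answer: $- \frac{833}{10367388} \approx -8.0348 \cdot 10^{-5}$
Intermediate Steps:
$U = \frac{9}{7}$ ($U = \frac{1}{7} \cdot 9 = \frac{9}{7} \approx 1.2857$)
$Z{\left(K,u \right)} = 4 K$
$v{\left(w \right)} = - 114 w$ ($v{\left(w \right)} = - 57 \cdot 2 w = - 114 w$)
$b = \frac{714}{15157}$ ($b = \frac{\left(-14\right) 51}{-15157} = \left(-714\right) \left(- \frac{1}{15157}\right) = \frac{714}{15157} \approx 0.047107$)
$\frac{b}{v{\left(Z{\left(U,2 \right)} \right)}} = \frac{714}{15157 \left(- 114 \cdot 4 \cdot \frac{9}{7}\right)} = \frac{714}{15157 \left(\left(-114\right) \frac{36}{7}\right)} = \frac{714}{15157 \left(- \frac{4104}{7}\right)} = \frac{714}{15157} \left(- \frac{7}{4104}\right) = - \frac{833}{10367388}$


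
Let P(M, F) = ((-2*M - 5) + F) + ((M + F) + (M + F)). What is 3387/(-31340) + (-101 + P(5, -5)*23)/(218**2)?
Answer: -22318191/186175270 ≈ -0.11988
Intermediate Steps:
P(M, F) = -5 + 3*F (P(M, F) = ((-5 - 2*M) + F) + ((F + M) + (F + M)) = (-5 + F - 2*M) + (2*F + 2*M) = -5 + 3*F)
3387/(-31340) + (-101 + P(5, -5)*23)/(218**2) = 3387/(-31340) + (-101 + (-5 + 3*(-5))*23)/(218**2) = 3387*(-1/31340) + (-101 + (-5 - 15)*23)/47524 = -3387/31340 + (-101 - 20*23)*(1/47524) = -3387/31340 + (-101 - 460)*(1/47524) = -3387/31340 - 561*1/47524 = -3387/31340 - 561/47524 = -22318191/186175270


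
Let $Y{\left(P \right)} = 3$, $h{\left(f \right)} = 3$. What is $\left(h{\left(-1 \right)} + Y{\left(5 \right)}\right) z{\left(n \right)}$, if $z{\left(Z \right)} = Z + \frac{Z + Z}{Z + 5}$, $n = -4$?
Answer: $-72$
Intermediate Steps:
$z{\left(Z \right)} = Z + \frac{2 Z}{5 + Z}$
$\left(h{\left(-1 \right)} + Y{\left(5 \right)}\right) z{\left(n \right)} = \left(3 + 3\right) \left(- \frac{4 \left(7 - 4\right)}{5 - 4}\right) = 6 \left(\left(-4\right) 1^{-1} \cdot 3\right) = 6 \left(\left(-4\right) 1 \cdot 3\right) = 6 \left(-12\right) = -72$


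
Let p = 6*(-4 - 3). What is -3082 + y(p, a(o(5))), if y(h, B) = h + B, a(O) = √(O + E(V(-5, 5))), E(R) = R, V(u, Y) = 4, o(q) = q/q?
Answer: -3124 + √5 ≈ -3121.8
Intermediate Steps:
o(q) = 1
p = -42 (p = 6*(-7) = -42)
a(O) = √(4 + O) (a(O) = √(O + 4) = √(4 + O))
y(h, B) = B + h
-3082 + y(p, a(o(5))) = -3082 + (√(4 + 1) - 42) = -3082 + (√5 - 42) = -3082 + (-42 + √5) = -3124 + √5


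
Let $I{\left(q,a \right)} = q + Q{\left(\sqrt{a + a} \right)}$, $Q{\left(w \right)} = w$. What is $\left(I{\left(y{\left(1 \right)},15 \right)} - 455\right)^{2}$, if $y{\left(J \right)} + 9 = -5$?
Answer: $\left(469 - \sqrt{30}\right)^{2} \approx 2.1485 \cdot 10^{5}$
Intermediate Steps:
$y{\left(J \right)} = -14$ ($y{\left(J \right)} = -9 - 5 = -14$)
$I{\left(q,a \right)} = q + \sqrt{2} \sqrt{a}$ ($I{\left(q,a \right)} = q + \sqrt{a + a} = q + \sqrt{2 a} = q + \sqrt{2} \sqrt{a}$)
$\left(I{\left(y{\left(1 \right)},15 \right)} - 455\right)^{2} = \left(\left(-14 + \sqrt{2} \sqrt{15}\right) - 455\right)^{2} = \left(\left(-14 + \sqrt{30}\right) - 455\right)^{2} = \left(-469 + \sqrt{30}\right)^{2}$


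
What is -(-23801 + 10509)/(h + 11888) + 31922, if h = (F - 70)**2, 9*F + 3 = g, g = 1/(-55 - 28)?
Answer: 74971170779363/2348515648 ≈ 31923.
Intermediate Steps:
g = -1/83 (g = 1/(-83) = -1/83 ≈ -0.012048)
F = -250/747 (F = -1/3 + (1/9)*(-1/83) = -1/3 - 1/747 = -250/747 ≈ -0.33467)
h = 2760451600/558009 (h = (-250/747 - 70)**2 = (-52540/747)**2 = 2760451600/558009 ≈ 4947.0)
-(-23801 + 10509)/(h + 11888) + 31922 = -(-23801 + 10509)/(2760451600/558009 + 11888) + 31922 = -(-13292)/9394062592/558009 + 31922 = -(-13292)*558009/9394062592 + 31922 = -1*(-1854263907/2348515648) + 31922 = 1854263907/2348515648 + 31922 = 74971170779363/2348515648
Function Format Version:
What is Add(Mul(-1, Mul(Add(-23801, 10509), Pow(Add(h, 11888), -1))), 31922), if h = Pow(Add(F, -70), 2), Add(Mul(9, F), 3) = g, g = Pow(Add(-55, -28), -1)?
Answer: Rational(74971170779363, 2348515648) ≈ 31923.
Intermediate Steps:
g = Rational(-1, 83) (g = Pow(-83, -1) = Rational(-1, 83) ≈ -0.012048)
F = Rational(-250, 747) (F = Add(Rational(-1, 3), Mul(Rational(1, 9), Rational(-1, 83))) = Add(Rational(-1, 3), Rational(-1, 747)) = Rational(-250, 747) ≈ -0.33467)
h = Rational(2760451600, 558009) (h = Pow(Add(Rational(-250, 747), -70), 2) = Pow(Rational(-52540, 747), 2) = Rational(2760451600, 558009) ≈ 4947.0)
Add(Mul(-1, Mul(Add(-23801, 10509), Pow(Add(h, 11888), -1))), 31922) = Add(Mul(-1, Mul(Add(-23801, 10509), Pow(Add(Rational(2760451600, 558009), 11888), -1))), 31922) = Add(Mul(-1, Mul(-13292, Pow(Rational(9394062592, 558009), -1))), 31922) = Add(Mul(-1, Mul(-13292, Rational(558009, 9394062592))), 31922) = Add(Mul(-1, Rational(-1854263907, 2348515648)), 31922) = Add(Rational(1854263907, 2348515648), 31922) = Rational(74971170779363, 2348515648)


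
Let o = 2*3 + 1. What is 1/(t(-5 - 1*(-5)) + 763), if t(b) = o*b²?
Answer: 1/763 ≈ 0.0013106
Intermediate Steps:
o = 7 (o = 6 + 1 = 7)
t(b) = 7*b²
1/(t(-5 - 1*(-5)) + 763) = 1/(7*(-5 - 1*(-5))² + 763) = 1/(7*(-5 + 5)² + 763) = 1/(7*0² + 763) = 1/(7*0 + 763) = 1/(0 + 763) = 1/763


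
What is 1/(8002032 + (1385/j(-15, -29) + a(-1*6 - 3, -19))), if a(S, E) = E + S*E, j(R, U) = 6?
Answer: 6/48014489 ≈ 1.2496e-7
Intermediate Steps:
a(S, E) = E + E*S
1/(8002032 + (1385/j(-15, -29) + a(-1*6 - 3, -19))) = 1/(8002032 + (1385/6 - 19*(1 + (-1*6 - 3)))) = 1/(8002032 + ((⅙)*1385 - 19*(1 + (-6 - 3)))) = 1/(8002032 + (1385/6 - 19*(1 - 9))) = 1/(8002032 + (1385/6 - 19*(-8))) = 1/(8002032 + (1385/6 + 152)) = 1/(8002032 + 2297/6) = 1/(48014489/6) = 6/48014489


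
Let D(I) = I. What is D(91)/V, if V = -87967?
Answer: -91/87967 ≈ -0.0010345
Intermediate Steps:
D(91)/V = 91/(-87967) = 91*(-1/87967) = -91/87967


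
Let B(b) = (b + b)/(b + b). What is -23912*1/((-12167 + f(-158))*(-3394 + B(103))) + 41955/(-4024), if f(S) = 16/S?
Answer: -136837750260467/13123692491832 ≈ -10.427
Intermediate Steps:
B(b) = 1 (B(b) = (2*b)/((2*b)) = (2*b)*(1/(2*b)) = 1)
-23912*1/((-12167 + f(-158))*(-3394 + B(103))) + 41955/(-4024) = -23912*1/((-12167 + 16/(-158))*(-3394 + 1)) + 41955/(-4024) = -23912*(-1/(3393*(-12167 + 16*(-1/158)))) + 41955*(-1/4024) = -23912*(-1/(3393*(-12167 - 8/79))) - 41955/4024 = -23912/((-961201/79*(-3393))) - 41955/4024 = -23912/3261354993/79 - 41955/4024 = -23912*79/3261354993 - 41955/4024 = -1889048/3261354993 - 41955/4024 = -136837750260467/13123692491832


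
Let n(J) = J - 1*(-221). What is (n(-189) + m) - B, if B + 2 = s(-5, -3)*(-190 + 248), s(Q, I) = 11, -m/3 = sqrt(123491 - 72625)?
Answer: -604 - 3*sqrt(50866) ≈ -1280.6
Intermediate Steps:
n(J) = 221 + J (n(J) = J + 221 = 221 + J)
m = -3*sqrt(50866) (m = -3*sqrt(123491 - 72625) = -3*sqrt(50866) ≈ -676.60)
B = 636 (B = -2 + 11*(-190 + 248) = -2 + 11*58 = -2 + 638 = 636)
(n(-189) + m) - B = ((221 - 189) - 3*sqrt(50866)) - 1*636 = (32 - 3*sqrt(50866)) - 636 = -604 - 3*sqrt(50866)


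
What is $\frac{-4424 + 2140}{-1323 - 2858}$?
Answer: $\frac{2284}{4181} \approx 0.54628$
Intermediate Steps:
$\frac{-4424 + 2140}{-1323 - 2858} = - \frac{2284}{-4181} = \left(-2284\right) \left(- \frac{1}{4181}\right) = \frac{2284}{4181}$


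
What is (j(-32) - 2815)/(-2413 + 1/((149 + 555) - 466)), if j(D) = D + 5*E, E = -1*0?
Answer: 225862/191431 ≈ 1.1799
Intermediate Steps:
E = 0
j(D) = D (j(D) = D + 5*0 = D + 0 = D)
(j(-32) - 2815)/(-2413 + 1/((149 + 555) - 466)) = (-32 - 2815)/(-2413 + 1/((149 + 555) - 466)) = -2847/(-2413 + 1/(704 - 466)) = -2847/(-2413 + 1/238) = -2847/(-574293/238) = -2847*(-238/574293) = 225862/191431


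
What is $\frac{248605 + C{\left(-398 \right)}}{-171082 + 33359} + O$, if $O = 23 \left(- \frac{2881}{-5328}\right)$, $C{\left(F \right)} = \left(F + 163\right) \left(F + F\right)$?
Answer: $\frac{6804716029}{733788144} \approx 9.2734$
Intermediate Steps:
$C{\left(F \right)} = 2 F \left(163 + F\right)$ ($C{\left(F \right)} = \left(163 + F\right) 2 F = 2 F \left(163 + F\right)$)
$O = \frac{66263}{5328}$ ($O = 23 \left(\left(-2881\right) \left(- \frac{1}{5328}\right)\right) = 23 \cdot \frac{2881}{5328} = \frac{66263}{5328} \approx 12.437$)
$\frac{248605 + C{\left(-398 \right)}}{-171082 + 33359} + O = \frac{248605 + 2 \left(-398\right) \left(163 - 398\right)}{-171082 + 33359} + \frac{66263}{5328} = \frac{248605 + 2 \left(-398\right) \left(-235\right)}{-137723} + \frac{66263}{5328} = \left(248605 + 187060\right) \left(- \frac{1}{137723}\right) + \frac{66263}{5328} = 435665 \left(- \frac{1}{137723}\right) + \frac{66263}{5328} = - \frac{435665}{137723} + \frac{66263}{5328} = \frac{6804716029}{733788144}$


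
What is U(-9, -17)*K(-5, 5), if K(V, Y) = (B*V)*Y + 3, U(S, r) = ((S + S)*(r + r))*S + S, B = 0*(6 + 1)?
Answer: -16551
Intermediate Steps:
B = 0 (B = 0*7 = 0)
U(S, r) = S + 4*r*S² (U(S, r) = ((2*S)*(2*r))*S + S = (4*S*r)*S + S = 4*r*S² + S = S + 4*r*S²)
K(V, Y) = 3 (K(V, Y) = (0*V)*Y + 3 = 0*Y + 3 = 0 + 3 = 3)
U(-9, -17)*K(-5, 5) = -9*(1 + 4*(-9)*(-17))*3 = -9*(1 + 612)*3 = -9*613*3 = -5517*3 = -16551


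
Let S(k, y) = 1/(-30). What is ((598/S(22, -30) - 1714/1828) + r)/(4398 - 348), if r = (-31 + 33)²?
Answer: -5464787/1233900 ≈ -4.4289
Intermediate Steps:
S(k, y) = -1/30
r = 4 (r = 2² = 4)
((598/S(22, -30) - 1714/1828) + r)/(4398 - 348) = ((598/(-1/30) - 1714/1828) + 4)/(4398 - 348) = ((598*(-30) - 1714*1/1828) + 4)/4050 = ((-17940 - 857/914) + 4)*(1/4050) = (-16398017/914 + 4)*(1/4050) = -16394361/914*1/4050 = -5464787/1233900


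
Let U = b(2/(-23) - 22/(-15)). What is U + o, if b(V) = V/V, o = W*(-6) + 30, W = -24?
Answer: 175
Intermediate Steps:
o = 174 (o = -24*(-6) + 30 = 144 + 30 = 174)
b(V) = 1
U = 1
U + o = 1 + 174 = 175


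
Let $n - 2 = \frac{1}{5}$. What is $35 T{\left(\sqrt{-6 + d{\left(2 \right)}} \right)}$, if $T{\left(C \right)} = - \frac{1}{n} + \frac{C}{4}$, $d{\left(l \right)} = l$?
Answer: $- \frac{175}{11} + \frac{35 i}{2} \approx -15.909 + 17.5 i$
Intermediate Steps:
$n = \frac{11}{5}$ ($n = 2 + \frac{1}{5} = \frac{11}{5} \approx 2.2$)
$T{\left(C \right)} = - \frac{5}{11} + \frac{C}{4}$ ($T{\left(C \right)} = - \frac{1}{\frac{11}{5}} + \frac{C}{4} = \left(-1\right) \frac{5}{11} + C \frac{1}{4} = - \frac{5}{11} + \frac{C}{4}$)
$35 T{\left(\sqrt{-6 + d{\left(2 \right)}} \right)} = 35 \left(- \frac{5}{11} + \frac{\sqrt{-6 + 2}}{4}\right) = 35 \left(- \frac{5}{11} + \frac{\sqrt{-4}}{4}\right) = 35 \left(- \frac{5}{11} + \frac{2 i}{4}\right) = 35 \left(- \frac{5}{11} + \frac{i}{2}\right) = - \frac{175}{11} + \frac{35 i}{2}$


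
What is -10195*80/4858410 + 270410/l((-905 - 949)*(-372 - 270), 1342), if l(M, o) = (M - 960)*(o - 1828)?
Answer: -7878892843015/46802981630268 ≈ -0.16834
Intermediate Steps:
l(M, o) = (-1828 + o)*(-960 + M) (l(M, o) = (-960 + M)*(-1828 + o) = (-1828 + o)*(-960 + M))
-10195*80/4858410 + 270410/l((-905 - 949)*(-372 - 270), 1342) = -10195*80/4858410 + 270410/(1754880 - 1828*(-905 - 949)*(-372 - 270) - 960*1342 + ((-905 - 949)*(-372 - 270))*1342) = -815600*1/4858410 + 270410/(1754880 - (-3389112)*(-642) - 1288320 - 1854*(-642)*1342) = -81560/485841 + 270410/(1754880 - 1828*1190268 - 1288320 + 1190268*1342) = -81560/485841 + 270410/(1754880 - 2175809904 - 1288320 + 1597339656) = -81560/485841 + 270410/(-578003688) = -81560/485841 + 270410*(-1/578003688) = -81560/485841 - 135205/289001844 = -7878892843015/46802981630268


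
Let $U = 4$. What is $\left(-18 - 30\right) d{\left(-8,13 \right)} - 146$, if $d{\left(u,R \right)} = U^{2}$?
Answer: $-914$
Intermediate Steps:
$d{\left(u,R \right)} = 16$ ($d{\left(u,R \right)} = 4^{2} = 16$)
$\left(-18 - 30\right) d{\left(-8,13 \right)} - 146 = \left(-18 - 30\right) 16 - 146 = \left(-48\right) 16 - 146 = -768 - 146 = -914$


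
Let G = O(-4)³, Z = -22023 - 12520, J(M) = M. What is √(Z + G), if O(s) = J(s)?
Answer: I*√34607 ≈ 186.03*I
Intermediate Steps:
O(s) = s
Z = -34543
G = -64 (G = (-4)³ = -64)
√(Z + G) = √(-34543 - 64) = √(-34607) = I*√34607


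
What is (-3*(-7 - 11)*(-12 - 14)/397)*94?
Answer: -131976/397 ≈ -332.43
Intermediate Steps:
(-3*(-7 - 11)*(-12 - 14)/397)*94 = (-(-54)*(-26)*(1/397))*94 = (-3*468*(1/397))*94 = -1404*1/397*94 = -1404/397*94 = -131976/397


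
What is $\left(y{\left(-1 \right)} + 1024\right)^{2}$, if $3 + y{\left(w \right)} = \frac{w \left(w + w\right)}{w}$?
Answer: $1038361$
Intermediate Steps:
$y{\left(w \right)} = -3 + 2 w$ ($y{\left(w \right)} = -3 + \frac{w \left(w + w\right)}{w} = -3 + \frac{w 2 w}{w} = -3 + \frac{2 w^{2}}{w} = -3 + 2 w$)
$\left(y{\left(-1 \right)} + 1024\right)^{2} = \left(\left(-3 + 2 \left(-1\right)\right) + 1024\right)^{2} = \left(\left(-3 - 2\right) + 1024\right)^{2} = \left(-5 + 1024\right)^{2} = 1019^{2} = 1038361$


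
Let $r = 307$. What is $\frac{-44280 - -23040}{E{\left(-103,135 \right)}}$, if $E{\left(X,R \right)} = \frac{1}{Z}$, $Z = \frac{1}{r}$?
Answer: $- \frac{21240}{307} \approx -69.186$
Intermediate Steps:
$Z = \frac{1}{307} \approx 0.0032573$
$E{\left(X,R \right)} = 307$ ($E{\left(X,R \right)} = \frac{1}{\frac{1}{307}} = 307$)
$\frac{-44280 - -23040}{E{\left(-103,135 \right)}} = \frac{-44280 - -23040}{307} = \left(-44280 + 23040\right) \frac{1}{307} = \left(-21240\right) \frac{1}{307} = - \frac{21240}{307}$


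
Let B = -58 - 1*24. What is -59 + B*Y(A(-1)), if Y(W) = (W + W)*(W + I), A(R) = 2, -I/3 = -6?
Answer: -6619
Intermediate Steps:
I = 18 (I = -3*(-6) = 18)
B = -82 (B = -58 - 24 = -82)
Y(W) = 2*W*(18 + W) (Y(W) = (W + W)*(W + 18) = (2*W)*(18 + W) = 2*W*(18 + W))
-59 + B*Y(A(-1)) = -59 - 164*2*(18 + 2) = -59 - 164*2*20 = -59 - 82*80 = -59 - 6560 = -6619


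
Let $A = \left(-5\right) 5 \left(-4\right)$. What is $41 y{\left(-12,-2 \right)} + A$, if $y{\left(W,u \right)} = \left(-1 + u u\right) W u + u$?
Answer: $2970$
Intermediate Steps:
$A = 100$ ($A = \left(-25\right) \left(-4\right) = 100$)
$y{\left(W,u \right)} = u + W u \left(-1 + u^{2}\right)$ ($y{\left(W,u \right)} = \left(-1 + u^{2}\right) W u + u = W \left(-1 + u^{2}\right) u + u = W u \left(-1 + u^{2}\right) + u = u + W u \left(-1 + u^{2}\right)$)
$41 y{\left(-12,-2 \right)} + A = 41 \left(- 2 \left(1 - -12 - 12 \left(-2\right)^{2}\right)\right) + 100 = 41 \left(- 2 \left(1 + 12 - 48\right)\right) + 100 = 41 \left(\left(-2\right) \left(-35\right)\right) + 100 = 41 \cdot 70 + 100 = 2870 + 100 = 2970$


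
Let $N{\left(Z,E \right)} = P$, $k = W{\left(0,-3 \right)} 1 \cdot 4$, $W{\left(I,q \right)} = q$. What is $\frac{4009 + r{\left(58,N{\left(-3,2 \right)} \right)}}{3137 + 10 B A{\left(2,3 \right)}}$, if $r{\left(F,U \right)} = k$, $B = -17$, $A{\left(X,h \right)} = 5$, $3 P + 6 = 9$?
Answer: $\frac{3997}{2287} \approx 1.7477$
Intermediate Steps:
$P = 1$ ($P = -2 + \frac{1}{3} \cdot 9 = -2 + 3 = 1$)
$k = -12$ ($k = \left(-3\right) 1 \cdot 4 = \left(-3\right) 4 = -12$)
$N{\left(Z,E \right)} = 1$
$r{\left(F,U \right)} = -12$
$\frac{4009 + r{\left(58,N{\left(-3,2 \right)} \right)}}{3137 + 10 B A{\left(2,3 \right)}} = \frac{4009 - 12}{3137 + 10 \left(-17\right) 5} = \frac{3997}{3137 - 850} = \frac{3997}{2287}$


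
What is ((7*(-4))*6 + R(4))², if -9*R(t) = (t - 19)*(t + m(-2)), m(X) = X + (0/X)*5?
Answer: 244036/9 ≈ 27115.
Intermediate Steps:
m(X) = X (m(X) = X + 0*5 = X + 0 = X)
R(t) = -(-19 + t)*(-2 + t)/9 (R(t) = -(t - 19)*(t - 2)/9 = -(-19 + t)*(-2 + t)/9)
((7*(-4))*6 + R(4))² = ((7*(-4))*6 + (-38/9 - ⅑*4² + (7/3)*4))² = (-28*6 + (-38/9 - ⅑*16 + 28/3))² = (-168 + (-38/9 - 16/9 + 28/3))² = (-168 + 10/3)² = (-494/3)² = 244036/9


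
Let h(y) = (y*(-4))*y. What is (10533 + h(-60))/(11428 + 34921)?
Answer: -3867/46349 ≈ -0.083432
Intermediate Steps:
h(y) = -4*y² (h(y) = (-4*y)*y = -4*y²)
(10533 + h(-60))/(11428 + 34921) = (10533 - 4*(-60)²)/(11428 + 34921) = (10533 - 4*3600)/46349 = (10533 - 14400)*(1/46349) = -3867*1/46349 = -3867/46349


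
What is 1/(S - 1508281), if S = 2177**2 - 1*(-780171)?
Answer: 1/4011219 ≈ 2.4930e-7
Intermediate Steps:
S = 5519500 (S = 4739329 + 780171 = 5519500)
1/(S - 1508281) = 1/(5519500 - 1508281) = 1/4011219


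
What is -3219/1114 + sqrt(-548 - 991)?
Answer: -3219/1114 + 9*I*sqrt(19) ≈ -2.8896 + 39.23*I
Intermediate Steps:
-3219/1114 + sqrt(-548 - 991) = -3219*1/1114 + sqrt(-1539) = -3219/1114 + 9*I*sqrt(19)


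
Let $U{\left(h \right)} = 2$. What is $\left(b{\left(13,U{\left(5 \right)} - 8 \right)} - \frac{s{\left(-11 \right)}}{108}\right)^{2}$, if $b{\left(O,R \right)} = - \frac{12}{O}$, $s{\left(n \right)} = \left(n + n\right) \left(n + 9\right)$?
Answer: $\frac{218089}{123201} \approx 1.7702$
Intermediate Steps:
$s{\left(n \right)} = 2 n \left(9 + n\right)$
$\left(b{\left(13,U{\left(5 \right)} - 8 \right)} - \frac{s{\left(-11 \right)}}{108}\right)^{2} = \left(- \frac{12}{13} - \frac{2 \left(-11\right) \left(9 - 11\right)}{108}\right)^{2} = \left(\left(-12\right) \frac{1}{13} - 2 \left(-11\right) \left(-2\right) \frac{1}{108}\right)^{2} = \left(- \frac{12}{13} - 44 \cdot \frac{1}{108}\right)^{2} = \left(- \frac{12}{13} - \frac{11}{27}\right)^{2} = \left(- \frac{467}{351}\right)^{2} = \frac{218089}{123201}$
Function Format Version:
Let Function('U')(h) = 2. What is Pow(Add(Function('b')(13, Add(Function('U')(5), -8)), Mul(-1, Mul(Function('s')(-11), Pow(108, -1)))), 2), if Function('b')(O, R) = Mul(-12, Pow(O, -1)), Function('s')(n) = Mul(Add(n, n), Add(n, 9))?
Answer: Rational(218089, 123201) ≈ 1.7702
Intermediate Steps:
Function('s')(n) = Mul(2, n, Add(9, n)) (Function('s')(n) = Mul(Mul(2, n), Add(9, n)) = Mul(2, n, Add(9, n)))
Pow(Add(Function('b')(13, Add(Function('U')(5), -8)), Mul(-1, Mul(Function('s')(-11), Pow(108, -1)))), 2) = Pow(Add(Mul(-12, Pow(13, -1)), Mul(-1, Mul(Mul(2, -11, Add(9, -11)), Pow(108, -1)))), 2) = Pow(Add(Mul(-12, Rational(1, 13)), Mul(-1, Mul(Mul(2, -11, -2), Rational(1, 108)))), 2) = Pow(Add(Rational(-12, 13), Mul(-1, Mul(44, Rational(1, 108)))), 2) = Pow(Add(Rational(-12, 13), Mul(-1, Rational(11, 27))), 2) = Pow(Add(Rational(-12, 13), Rational(-11, 27)), 2) = Pow(Rational(-467, 351), 2) = Rational(218089, 123201)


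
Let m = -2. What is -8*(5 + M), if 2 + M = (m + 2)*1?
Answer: -24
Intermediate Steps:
M = -2 (M = -2 + (-2 + 2)*1 = -2 + 0*1 = -2 + 0 = -2)
-8*(5 + M) = -8*(5 - 2) = -8*3 = -24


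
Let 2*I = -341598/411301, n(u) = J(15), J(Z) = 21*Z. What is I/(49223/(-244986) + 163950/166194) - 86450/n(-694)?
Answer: -258384643085312104/939672584866917 ≈ -274.97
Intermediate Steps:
n(u) = 315 (n(u) = 21*15 = 315)
I = -170799/411301 (I = (-341598/411301)/2 = (-341598*1/411301)/2 = (½)*(-341598/411301) = -170799/411301 ≈ -0.41527)
I/(49223/(-244986) + 163950/166194) - 86450/n(-694) = -170799/(411301*(49223/(-244986) + 163950/166194)) - 86450/315 = -170799/(411301*(49223*(-1/244986) + 163950*(1/166194))) - 86450*1/315 = -170799/(411301*(-49223/244986 + 27325/27699)) - 2470/9 = -170799/(411301*253848313/323136534) - 2470/9 = -170799/411301*323136534/253848313 - 2470/9 = -55191396870666/104408064985213 - 2470/9 = -258384643085312104/939672584866917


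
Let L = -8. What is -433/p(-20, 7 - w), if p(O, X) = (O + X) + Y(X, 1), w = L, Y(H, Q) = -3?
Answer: 433/8 ≈ 54.125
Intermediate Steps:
w = -8
p(O, X) = -3 + O + X (p(O, X) = (O + X) - 3 = -3 + O + X)
-433/p(-20, 7 - w) = -433/(-3 - 20 + (7 - 1*(-8))) = -433/(-3 - 20 + (7 + 8)) = -433/(-3 - 20 + 15) = -433/(-8) = -433*(-1/8) = 433/8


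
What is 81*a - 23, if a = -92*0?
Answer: -23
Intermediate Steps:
a = 0
81*a - 23 = 81*0 - 23 = 0 - 23 = -23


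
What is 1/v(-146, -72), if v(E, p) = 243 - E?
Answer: 1/389 ≈ 0.0025707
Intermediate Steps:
1/v(-146, -72) = 1/(243 - 1*(-146)) = 1/(243 + 146) = 1/389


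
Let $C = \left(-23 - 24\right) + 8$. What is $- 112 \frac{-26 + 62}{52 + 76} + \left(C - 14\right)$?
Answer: $- \frac{169}{2} \approx -84.5$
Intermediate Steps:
$C = -39$ ($C = -47 + 8 = -39$)
$- 112 \frac{-26 + 62}{52 + 76} + \left(C - 14\right) = - 112 \frac{-26 + 62}{52 + 76} - 53 = - 112 \cdot \frac{36}{128} - 53 = - 112 \cdot 36 \cdot \frac{1}{128} - 53 = \left(-112\right) \frac{9}{32} - 53 = - \frac{63}{2} - 53 = - \frac{169}{2}$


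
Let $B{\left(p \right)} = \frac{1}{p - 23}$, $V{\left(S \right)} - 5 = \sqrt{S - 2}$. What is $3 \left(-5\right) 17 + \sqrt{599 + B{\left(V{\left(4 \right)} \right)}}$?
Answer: $-255 + \frac{\sqrt{10781 - 599 \sqrt{2}}}{\sqrt{18 - \sqrt{2}}} \approx -230.53$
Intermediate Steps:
$V{\left(S \right)} = 5 + \sqrt{-2 + S}$ ($V{\left(S \right)} = 5 + \sqrt{S - 2} = 5 + \sqrt{-2 + S}$)
$B{\left(p \right)} = \frac{1}{-23 + p}$
$3 \left(-5\right) 17 + \sqrt{599 + B{\left(V{\left(4 \right)} \right)}} = 3 \left(-5\right) 17 + \sqrt{599 + \frac{1}{-23 + \left(5 + \sqrt{-2 + 4}\right)}} = \left(-15\right) 17 + \sqrt{599 + \frac{1}{-23 + \left(5 + \sqrt{2}\right)}} = -255 + \sqrt{599 + \frac{1}{-18 + \sqrt{2}}}$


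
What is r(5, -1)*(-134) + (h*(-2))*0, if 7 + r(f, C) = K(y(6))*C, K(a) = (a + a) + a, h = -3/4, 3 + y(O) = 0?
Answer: -268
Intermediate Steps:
y(O) = -3 (y(O) = -3 + 0 = -3)
h = -¾ (h = -3*¼ = -¾ ≈ -0.75000)
K(a) = 3*a (K(a) = 2*a + a = 3*a)
r(f, C) = -7 - 9*C (r(f, C) = -7 + (3*(-3))*C = -7 - 9*C)
r(5, -1)*(-134) + (h*(-2))*0 = (-7 - 9*(-1))*(-134) - ¾*(-2)*0 = (-7 + 9)*(-134) + (3/2)*0 = 2*(-134) + 0 = -268 + 0 = -268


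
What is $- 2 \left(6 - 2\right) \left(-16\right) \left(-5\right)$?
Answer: $-640$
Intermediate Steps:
$- 2 \left(6 - 2\right) \left(-16\right) \left(-5\right) = \left(-2\right) 4 \left(-16\right) \left(-5\right) = \left(-8\right) \left(-16\right) \left(-5\right) = 128 \left(-5\right) = -640$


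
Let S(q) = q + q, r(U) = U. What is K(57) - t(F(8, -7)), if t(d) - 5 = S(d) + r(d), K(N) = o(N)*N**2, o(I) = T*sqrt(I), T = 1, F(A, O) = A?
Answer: -29 + 3249*sqrt(57) ≈ 24500.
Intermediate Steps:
S(q) = 2*q
o(I) = sqrt(I) (o(I) = 1*sqrt(I) = sqrt(I))
K(N) = N**(5/2) (K(N) = sqrt(N)*N**2 = N**(5/2))
t(d) = 5 + 3*d (t(d) = 5 + (2*d + d) = 5 + 3*d)
K(57) - t(F(8, -7)) = 57**(5/2) - (5 + 3*8) = 3249*sqrt(57) - (5 + 24) = 3249*sqrt(57) - 1*29 = 3249*sqrt(57) - 29 = -29 + 3249*sqrt(57)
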